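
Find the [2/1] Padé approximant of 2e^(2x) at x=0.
(4*x**2/3 + 8*x/3 + 2)/(1 - 2*x/3)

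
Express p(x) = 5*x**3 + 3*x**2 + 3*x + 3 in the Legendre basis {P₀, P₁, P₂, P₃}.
(4)P₀ + (6)P₁ + (2)P₂ + (2)P₃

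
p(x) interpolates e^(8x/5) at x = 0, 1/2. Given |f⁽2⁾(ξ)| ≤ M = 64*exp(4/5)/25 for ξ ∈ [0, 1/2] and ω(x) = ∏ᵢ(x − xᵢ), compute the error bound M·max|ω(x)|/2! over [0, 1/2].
2*exp(4/5)/25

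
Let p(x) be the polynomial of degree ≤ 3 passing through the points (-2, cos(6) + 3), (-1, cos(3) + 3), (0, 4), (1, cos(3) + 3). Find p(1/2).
cos(6)/16 + 63/16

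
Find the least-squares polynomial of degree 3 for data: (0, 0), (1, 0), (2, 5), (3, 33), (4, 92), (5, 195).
5/21 + (-17/18)x + (-181/84)x² + (73/36)x³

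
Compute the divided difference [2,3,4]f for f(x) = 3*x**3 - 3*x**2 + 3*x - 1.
24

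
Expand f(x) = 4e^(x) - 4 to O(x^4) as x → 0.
4*x + 2*x**2 + 2*x**3/3 + O(x**4)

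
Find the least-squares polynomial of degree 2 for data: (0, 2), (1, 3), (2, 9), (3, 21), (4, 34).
59/35 + (-13/35)x + (15/7)x²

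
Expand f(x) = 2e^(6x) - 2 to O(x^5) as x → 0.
12*x + 36*x**2 + 72*x**3 + 108*x**4 + O(x**5)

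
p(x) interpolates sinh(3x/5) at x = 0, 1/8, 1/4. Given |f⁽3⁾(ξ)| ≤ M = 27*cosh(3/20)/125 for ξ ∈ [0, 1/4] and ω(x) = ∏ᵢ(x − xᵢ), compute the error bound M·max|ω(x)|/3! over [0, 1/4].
sqrt(3)*cosh(3/20)/64000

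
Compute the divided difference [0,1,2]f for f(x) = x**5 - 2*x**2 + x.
13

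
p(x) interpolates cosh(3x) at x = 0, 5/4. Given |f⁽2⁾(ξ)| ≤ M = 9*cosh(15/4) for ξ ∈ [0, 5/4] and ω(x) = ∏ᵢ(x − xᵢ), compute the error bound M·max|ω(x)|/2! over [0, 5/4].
225*cosh(15/4)/128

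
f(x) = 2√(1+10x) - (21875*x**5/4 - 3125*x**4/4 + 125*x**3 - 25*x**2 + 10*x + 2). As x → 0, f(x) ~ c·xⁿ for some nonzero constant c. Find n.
6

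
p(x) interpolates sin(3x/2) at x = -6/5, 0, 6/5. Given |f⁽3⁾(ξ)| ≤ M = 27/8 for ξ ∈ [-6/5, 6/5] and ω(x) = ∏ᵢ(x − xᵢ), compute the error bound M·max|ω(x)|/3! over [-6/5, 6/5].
27*sqrt(3)/125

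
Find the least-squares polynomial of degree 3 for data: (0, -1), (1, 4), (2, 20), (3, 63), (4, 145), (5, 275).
-47/63 + (265/189)x + (19/36)x² + (221/108)x³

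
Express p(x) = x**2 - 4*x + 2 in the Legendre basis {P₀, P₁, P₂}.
(7/3)P₀ + (-4)P₁ + (2/3)P₂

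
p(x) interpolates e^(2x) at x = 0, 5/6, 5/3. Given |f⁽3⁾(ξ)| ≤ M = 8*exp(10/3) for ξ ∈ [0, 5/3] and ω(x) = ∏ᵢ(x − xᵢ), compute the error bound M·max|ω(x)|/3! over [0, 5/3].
125*sqrt(3)*exp(10/3)/729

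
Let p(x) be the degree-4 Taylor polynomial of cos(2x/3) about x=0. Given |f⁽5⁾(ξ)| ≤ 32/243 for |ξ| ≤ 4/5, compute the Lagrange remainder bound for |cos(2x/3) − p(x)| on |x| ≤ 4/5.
4096/11390625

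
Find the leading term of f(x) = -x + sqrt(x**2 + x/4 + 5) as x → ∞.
1/8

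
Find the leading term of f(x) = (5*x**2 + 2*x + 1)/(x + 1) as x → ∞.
5*x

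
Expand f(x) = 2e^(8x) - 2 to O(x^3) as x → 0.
16*x + 64*x**2 + O(x**3)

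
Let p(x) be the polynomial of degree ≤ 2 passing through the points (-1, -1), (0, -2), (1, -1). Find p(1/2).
-7/4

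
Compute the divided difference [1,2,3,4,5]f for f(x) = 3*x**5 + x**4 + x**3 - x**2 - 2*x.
46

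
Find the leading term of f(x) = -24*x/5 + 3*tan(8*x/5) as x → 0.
512*x**3/125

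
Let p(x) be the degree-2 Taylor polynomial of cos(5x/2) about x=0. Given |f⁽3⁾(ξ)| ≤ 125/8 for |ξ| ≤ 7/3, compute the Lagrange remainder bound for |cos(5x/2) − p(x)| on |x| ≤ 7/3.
42875/1296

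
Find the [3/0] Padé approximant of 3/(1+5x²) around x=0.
3 - 15*x**2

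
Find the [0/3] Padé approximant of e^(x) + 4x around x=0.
1/(-721*x**3/6 + 49*x**2/2 - 5*x + 1)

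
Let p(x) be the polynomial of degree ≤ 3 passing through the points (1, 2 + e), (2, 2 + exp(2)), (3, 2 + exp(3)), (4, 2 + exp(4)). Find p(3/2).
-5*exp(3)/16 + 5*e/16 + 2 + exp(4)/16 + 15*exp(2)/16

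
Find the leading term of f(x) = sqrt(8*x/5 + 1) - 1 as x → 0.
4*x/5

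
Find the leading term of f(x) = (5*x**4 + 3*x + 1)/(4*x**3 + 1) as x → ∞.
5*x/4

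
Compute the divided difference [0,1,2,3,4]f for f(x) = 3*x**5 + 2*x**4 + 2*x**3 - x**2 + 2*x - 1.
32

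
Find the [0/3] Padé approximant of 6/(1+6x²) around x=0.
6/(6*x**2 + 1)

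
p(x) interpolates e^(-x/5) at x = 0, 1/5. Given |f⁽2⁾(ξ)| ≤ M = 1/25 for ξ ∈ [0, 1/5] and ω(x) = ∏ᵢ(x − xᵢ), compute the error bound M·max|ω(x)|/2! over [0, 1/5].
1/5000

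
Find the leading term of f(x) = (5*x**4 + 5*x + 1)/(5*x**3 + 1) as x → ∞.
x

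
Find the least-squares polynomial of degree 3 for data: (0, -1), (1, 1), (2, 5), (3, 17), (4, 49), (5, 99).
-50/63 + (767/378)x + (-223/126)x² + (29/27)x³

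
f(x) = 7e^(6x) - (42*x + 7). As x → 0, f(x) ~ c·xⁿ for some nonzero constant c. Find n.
2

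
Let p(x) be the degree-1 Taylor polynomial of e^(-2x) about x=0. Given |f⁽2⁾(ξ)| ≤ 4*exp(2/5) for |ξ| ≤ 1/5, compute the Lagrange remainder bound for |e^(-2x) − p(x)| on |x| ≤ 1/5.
2*exp(2/5)/25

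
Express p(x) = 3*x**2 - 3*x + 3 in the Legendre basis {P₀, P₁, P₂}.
(4)P₀ + (-3)P₁ + (2)P₂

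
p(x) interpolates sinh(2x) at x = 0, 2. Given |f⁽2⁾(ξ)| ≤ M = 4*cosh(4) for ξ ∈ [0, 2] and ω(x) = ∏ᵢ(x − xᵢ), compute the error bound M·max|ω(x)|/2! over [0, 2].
2*cosh(4)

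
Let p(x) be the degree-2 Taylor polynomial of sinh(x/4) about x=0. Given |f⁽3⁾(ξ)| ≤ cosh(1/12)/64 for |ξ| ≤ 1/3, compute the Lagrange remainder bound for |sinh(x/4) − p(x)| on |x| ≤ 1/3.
cosh(1/12)/10368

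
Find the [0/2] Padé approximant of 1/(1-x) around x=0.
1/(1 - x)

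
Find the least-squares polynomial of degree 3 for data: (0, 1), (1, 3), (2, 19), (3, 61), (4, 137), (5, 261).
61/63 + (-275/189)x + (215/126)x² + (97/54)x³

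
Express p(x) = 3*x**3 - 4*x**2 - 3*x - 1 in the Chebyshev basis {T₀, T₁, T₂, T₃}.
(-3)T₀ + (-3/4)T₁ + (-2)T₂ + (3/4)T₃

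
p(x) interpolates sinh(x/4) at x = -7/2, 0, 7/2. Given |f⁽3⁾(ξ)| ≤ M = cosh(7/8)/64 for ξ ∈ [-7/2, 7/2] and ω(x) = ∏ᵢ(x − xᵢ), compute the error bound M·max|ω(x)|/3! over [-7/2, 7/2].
343*sqrt(3)*cosh(7/8)/13824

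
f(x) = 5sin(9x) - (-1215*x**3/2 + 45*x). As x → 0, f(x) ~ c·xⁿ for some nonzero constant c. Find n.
5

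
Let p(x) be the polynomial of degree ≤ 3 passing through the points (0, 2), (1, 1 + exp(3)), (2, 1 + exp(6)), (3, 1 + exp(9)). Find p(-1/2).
-5*exp(9)/16 - 35*exp(3)/16 + 51/16 + 21*exp(6)/16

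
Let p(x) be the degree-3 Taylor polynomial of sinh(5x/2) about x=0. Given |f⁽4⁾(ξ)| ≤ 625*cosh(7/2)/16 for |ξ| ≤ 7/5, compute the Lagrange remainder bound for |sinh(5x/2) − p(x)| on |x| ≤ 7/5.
2401*cosh(7/2)/384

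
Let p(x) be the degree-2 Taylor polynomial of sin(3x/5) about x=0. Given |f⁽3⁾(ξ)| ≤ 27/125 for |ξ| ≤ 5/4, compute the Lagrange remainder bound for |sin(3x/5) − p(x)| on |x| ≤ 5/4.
9/128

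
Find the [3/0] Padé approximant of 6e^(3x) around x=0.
27*x**3 + 27*x**2 + 18*x + 6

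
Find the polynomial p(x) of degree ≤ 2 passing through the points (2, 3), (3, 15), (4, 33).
3*x**2 - 3*x - 3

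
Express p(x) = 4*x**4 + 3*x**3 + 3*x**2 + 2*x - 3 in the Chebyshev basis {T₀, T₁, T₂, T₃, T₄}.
(17/4)T₁ + (7/2)T₂ + (3/4)T₃ + (1/2)T₄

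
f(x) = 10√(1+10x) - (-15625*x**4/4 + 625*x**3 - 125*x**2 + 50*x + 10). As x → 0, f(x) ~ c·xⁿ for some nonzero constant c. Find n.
5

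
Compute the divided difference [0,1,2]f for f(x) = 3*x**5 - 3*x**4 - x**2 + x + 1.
23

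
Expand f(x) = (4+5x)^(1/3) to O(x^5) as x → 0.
2**(2/3) + 5*2**(2/3)*x/12 - 25*2**(2/3)*x**2/144 + 625*2**(2/3)*x**3/5184 - 3125*2**(2/3)*x**4/31104 + O(x**5)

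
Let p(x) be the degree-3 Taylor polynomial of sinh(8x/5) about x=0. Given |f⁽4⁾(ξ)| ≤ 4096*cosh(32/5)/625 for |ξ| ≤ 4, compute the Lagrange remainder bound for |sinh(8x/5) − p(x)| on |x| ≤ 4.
131072*cosh(32/5)/1875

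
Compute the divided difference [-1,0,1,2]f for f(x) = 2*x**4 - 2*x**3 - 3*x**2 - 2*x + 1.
2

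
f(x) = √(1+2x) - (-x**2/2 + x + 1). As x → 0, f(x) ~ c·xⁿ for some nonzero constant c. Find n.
3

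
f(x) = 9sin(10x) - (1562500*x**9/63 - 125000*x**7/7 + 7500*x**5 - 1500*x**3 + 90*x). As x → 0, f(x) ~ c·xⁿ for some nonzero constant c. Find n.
11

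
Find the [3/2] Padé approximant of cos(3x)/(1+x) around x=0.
(99*x**3/28 - 99*x**2/28 - x + 1)/(1 - x**2/28)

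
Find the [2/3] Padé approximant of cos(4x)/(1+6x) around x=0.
(1 - 20*x**2/3)/(8*x**3 + 4*x**2/3 + 6*x + 1)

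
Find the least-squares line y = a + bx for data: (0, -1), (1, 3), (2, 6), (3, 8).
a = -1/2, b = 3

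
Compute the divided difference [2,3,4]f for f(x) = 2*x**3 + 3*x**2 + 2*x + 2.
21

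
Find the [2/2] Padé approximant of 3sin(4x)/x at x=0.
(12 - 112*x**2/5)/(4*x**2/5 + 1)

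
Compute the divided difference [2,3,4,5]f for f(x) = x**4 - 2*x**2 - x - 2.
14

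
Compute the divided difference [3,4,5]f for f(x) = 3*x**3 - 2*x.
36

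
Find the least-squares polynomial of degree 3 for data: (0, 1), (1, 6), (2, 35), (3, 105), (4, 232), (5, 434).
41/42 + (-323/252)x + (149/42)x² + (101/36)x³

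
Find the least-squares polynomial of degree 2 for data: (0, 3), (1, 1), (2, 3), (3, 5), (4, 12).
104/35 + (-103/35)x + (9/7)x²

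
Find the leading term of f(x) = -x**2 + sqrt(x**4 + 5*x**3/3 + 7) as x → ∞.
5*x/6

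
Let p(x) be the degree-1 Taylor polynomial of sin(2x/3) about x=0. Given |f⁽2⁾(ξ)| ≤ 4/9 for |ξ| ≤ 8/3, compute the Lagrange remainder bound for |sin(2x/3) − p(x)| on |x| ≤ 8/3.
128/81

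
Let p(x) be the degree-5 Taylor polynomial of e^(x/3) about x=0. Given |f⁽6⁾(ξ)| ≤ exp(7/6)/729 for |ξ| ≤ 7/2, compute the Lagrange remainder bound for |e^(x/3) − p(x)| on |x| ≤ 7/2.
117649*exp(7/6)/33592320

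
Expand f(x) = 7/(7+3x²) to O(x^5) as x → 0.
1 - 3*x**2/7 + 9*x**4/49 + O(x**5)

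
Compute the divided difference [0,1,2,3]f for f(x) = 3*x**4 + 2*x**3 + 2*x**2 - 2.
20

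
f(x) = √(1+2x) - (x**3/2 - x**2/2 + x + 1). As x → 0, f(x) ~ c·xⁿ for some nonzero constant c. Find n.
4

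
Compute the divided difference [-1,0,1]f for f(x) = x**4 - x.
1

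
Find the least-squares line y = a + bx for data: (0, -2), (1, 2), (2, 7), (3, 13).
a = -5/2, b = 5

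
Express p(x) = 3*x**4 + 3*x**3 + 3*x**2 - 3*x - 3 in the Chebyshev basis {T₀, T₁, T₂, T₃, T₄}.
(-3/8)T₀ + (-3/4)T₁ + (3)T₂ + (3/4)T₃ + (3/8)T₄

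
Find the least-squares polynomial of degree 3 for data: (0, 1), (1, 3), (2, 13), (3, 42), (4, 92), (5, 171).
7/6 + (-463/252)x + (85/42)x² + (37/36)x³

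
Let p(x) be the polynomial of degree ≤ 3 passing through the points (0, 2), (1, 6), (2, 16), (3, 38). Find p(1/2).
29/8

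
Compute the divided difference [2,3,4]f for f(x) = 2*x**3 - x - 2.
18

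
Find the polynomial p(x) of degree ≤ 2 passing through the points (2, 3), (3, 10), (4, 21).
2*x**2 - 3*x + 1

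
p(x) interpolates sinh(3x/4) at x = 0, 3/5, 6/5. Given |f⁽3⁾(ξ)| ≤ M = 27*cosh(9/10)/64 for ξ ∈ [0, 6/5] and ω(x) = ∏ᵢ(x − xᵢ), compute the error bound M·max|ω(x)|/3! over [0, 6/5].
27*sqrt(3)*cosh(9/10)/8000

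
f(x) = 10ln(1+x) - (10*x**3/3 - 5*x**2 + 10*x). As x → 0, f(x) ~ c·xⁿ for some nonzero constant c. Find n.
4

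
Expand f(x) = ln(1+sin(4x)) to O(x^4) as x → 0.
4*x - 8*x**2 + 32*x**3/3 + O(x**4)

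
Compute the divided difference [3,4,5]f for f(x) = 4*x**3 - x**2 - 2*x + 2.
47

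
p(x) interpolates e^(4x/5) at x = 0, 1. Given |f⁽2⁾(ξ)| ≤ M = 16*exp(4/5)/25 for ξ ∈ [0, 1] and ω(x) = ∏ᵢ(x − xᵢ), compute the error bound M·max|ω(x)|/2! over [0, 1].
2*exp(4/5)/25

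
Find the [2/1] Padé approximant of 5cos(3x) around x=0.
5 - 45*x**2/2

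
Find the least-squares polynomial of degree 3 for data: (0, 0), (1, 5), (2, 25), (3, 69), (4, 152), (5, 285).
-1/9 + (536/189)x + (41/63)x² + (55/27)x³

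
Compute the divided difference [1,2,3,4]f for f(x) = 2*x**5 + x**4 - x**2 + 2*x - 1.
140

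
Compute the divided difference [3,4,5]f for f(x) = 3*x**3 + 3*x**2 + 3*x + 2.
39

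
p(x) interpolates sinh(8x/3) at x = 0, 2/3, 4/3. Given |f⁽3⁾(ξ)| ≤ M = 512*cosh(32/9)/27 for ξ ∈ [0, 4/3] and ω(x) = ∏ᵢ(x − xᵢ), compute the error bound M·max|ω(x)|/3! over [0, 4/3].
4096*sqrt(3)*cosh(32/9)/19683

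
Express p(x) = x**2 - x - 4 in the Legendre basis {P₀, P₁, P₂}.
(-11/3)P₀ - P₁ + (2/3)P₂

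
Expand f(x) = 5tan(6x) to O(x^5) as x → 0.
30*x + 360*x**3 + O(x**5)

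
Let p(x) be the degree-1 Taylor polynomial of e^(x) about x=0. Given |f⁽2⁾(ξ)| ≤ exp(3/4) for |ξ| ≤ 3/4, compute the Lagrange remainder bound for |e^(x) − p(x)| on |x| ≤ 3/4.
9*exp(3/4)/32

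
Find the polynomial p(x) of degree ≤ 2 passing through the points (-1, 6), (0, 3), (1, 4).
2*x**2 - x + 3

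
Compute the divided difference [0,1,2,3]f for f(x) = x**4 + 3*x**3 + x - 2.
9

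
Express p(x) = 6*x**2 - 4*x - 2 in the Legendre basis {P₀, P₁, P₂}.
(-4)P₁ + (4)P₂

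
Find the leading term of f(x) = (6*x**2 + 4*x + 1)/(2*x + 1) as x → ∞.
3*x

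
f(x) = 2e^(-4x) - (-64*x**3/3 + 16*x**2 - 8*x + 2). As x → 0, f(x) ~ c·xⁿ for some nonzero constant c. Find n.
4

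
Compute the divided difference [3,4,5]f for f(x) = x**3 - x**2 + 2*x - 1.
11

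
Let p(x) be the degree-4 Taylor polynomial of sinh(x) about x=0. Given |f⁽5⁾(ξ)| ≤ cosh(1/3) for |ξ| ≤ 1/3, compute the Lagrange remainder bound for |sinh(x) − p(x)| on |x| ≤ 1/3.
cosh(1/3)/29160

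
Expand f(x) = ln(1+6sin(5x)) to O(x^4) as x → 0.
30*x - 450*x**2 + 8875*x**3 + O(x**4)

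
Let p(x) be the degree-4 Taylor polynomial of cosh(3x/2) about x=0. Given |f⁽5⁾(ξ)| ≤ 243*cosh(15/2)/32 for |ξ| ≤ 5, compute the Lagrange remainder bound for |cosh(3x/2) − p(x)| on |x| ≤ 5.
50625*cosh(15/2)/256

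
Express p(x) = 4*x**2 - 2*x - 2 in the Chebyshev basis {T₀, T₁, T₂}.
(-2)T₁ + (2)T₂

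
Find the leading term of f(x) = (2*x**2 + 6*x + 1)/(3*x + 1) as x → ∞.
2*x/3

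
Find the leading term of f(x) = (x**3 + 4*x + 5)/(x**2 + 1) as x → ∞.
x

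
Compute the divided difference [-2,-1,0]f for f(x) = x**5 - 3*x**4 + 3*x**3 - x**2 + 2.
-46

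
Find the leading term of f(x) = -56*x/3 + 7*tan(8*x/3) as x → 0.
3584*x**3/81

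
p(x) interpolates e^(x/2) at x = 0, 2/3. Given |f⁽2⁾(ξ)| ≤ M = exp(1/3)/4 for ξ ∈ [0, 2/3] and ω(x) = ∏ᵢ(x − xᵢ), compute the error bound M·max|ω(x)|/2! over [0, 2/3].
exp(1/3)/72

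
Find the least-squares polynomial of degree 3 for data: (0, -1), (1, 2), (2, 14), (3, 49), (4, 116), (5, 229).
-121/126 + (1339/756)x + (-35/36)x² + (53/27)x³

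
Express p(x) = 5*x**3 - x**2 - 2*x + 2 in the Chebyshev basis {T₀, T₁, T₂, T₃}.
(3/2)T₀ + (7/4)T₁ + (-1/2)T₂ + (5/4)T₃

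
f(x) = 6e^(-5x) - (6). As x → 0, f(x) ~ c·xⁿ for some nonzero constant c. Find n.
1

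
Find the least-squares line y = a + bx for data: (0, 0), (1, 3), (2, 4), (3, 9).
a = -1/5, b = 14/5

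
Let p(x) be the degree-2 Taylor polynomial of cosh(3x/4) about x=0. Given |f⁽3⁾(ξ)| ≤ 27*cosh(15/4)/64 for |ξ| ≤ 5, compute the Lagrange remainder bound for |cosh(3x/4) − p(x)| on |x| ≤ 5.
1125*cosh(15/4)/128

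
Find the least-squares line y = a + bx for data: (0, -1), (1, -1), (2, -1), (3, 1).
a = -7/5, b = 3/5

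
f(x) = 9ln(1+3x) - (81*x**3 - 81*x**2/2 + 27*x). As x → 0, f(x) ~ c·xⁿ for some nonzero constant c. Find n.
4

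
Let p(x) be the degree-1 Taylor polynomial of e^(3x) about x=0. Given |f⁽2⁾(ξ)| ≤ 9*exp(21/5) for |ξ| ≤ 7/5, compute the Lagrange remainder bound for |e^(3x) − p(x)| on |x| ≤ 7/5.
441*exp(21/5)/50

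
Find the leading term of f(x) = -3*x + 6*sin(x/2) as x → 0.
-x**3/8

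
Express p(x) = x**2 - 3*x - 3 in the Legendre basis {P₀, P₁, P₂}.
(-8/3)P₀ + (-3)P₁ + (2/3)P₂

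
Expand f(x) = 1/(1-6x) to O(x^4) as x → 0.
1 + 6*x + 36*x**2 + 216*x**3 + O(x**4)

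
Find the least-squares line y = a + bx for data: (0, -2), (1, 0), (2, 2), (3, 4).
a = -2, b = 2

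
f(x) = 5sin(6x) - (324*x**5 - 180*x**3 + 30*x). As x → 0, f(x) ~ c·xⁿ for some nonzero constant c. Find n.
7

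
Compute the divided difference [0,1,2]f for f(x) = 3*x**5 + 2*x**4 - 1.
59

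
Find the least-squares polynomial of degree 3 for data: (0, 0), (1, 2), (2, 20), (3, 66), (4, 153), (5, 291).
1/18 + (-1801/756)x + (557/252)x² + (107/54)x³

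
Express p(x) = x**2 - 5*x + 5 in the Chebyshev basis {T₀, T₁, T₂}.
(11/2)T₀ + (-5)T₁ + (1/2)T₂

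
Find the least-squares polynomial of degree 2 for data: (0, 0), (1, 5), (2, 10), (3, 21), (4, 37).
3/5 + x + (2)x²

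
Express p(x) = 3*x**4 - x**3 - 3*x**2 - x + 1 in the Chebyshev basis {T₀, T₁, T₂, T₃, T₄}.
(5/8)T₀ + (-7/4)T₁ + (-1/4)T₃ + (3/8)T₄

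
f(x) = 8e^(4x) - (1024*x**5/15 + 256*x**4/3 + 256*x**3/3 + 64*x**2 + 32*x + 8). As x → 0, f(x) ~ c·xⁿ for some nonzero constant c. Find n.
6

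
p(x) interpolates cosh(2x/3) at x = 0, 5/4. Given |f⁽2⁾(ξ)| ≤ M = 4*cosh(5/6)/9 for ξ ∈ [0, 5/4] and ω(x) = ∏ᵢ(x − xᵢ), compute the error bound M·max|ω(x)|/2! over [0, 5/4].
25*cosh(5/6)/288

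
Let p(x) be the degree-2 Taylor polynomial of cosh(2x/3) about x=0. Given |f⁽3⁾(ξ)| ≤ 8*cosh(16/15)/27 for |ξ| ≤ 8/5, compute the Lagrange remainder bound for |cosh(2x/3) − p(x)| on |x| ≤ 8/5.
2048*cosh(16/15)/10125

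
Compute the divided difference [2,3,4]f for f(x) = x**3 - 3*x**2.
6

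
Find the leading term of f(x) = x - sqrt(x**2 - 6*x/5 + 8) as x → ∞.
3/5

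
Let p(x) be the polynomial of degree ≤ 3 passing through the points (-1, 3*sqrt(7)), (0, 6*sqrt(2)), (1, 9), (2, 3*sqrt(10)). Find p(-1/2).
-45/16 + 3*sqrt(10)/16 + 15*sqrt(7)/16 + 45*sqrt(2)/8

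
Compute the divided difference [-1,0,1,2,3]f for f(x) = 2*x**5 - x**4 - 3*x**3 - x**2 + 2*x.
9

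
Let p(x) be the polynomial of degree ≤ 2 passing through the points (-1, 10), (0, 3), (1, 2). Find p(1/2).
7/4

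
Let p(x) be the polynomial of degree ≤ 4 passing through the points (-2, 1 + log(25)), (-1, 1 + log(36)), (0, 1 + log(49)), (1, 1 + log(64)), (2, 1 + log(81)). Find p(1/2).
1 + log(28*sqrt(2)*3**(17/32)*5**(3/64)*7**(13/32)/3)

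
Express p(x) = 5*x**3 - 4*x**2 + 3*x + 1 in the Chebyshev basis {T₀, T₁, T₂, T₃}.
-T₀ + (27/4)T₁ + (-2)T₂ + (5/4)T₃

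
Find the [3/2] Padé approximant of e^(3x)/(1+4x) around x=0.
(7227*x**3/5740 + 1899*x**2/820 + 3267*x/1435 + 1)/(-16689*x**2/5740 + 4702*x/1435 + 1)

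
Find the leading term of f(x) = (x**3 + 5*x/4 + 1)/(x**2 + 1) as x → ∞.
x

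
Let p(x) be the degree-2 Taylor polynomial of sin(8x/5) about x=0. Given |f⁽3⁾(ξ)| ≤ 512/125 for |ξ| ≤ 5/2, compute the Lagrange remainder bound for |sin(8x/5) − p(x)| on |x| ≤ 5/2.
32/3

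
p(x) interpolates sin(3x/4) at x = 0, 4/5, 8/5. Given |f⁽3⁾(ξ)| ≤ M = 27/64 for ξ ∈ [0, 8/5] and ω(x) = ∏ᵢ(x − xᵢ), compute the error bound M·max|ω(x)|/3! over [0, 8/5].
sqrt(3)/125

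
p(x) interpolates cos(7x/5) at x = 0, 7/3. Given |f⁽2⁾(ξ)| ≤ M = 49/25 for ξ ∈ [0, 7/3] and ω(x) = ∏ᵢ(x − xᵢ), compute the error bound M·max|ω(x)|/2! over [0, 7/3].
2401/1800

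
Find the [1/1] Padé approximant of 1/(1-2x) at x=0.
1/(1 - 2*x)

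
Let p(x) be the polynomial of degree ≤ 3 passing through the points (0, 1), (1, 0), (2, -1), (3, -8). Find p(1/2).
1/8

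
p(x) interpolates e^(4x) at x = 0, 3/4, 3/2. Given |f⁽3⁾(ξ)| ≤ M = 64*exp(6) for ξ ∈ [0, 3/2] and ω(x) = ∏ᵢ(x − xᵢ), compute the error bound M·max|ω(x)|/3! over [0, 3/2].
sqrt(3)*exp(6)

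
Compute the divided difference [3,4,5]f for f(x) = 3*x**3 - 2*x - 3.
36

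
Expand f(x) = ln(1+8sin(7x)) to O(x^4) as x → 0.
56*x - 1568*x**2 + 174244*x**3/3 + O(x**4)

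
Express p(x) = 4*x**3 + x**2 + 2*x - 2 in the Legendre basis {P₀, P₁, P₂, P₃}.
(-5/3)P₀ + (22/5)P₁ + (2/3)P₂ + (8/5)P₃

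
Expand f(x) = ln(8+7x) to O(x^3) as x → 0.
log(8) + 7*x/8 - 49*x**2/128 + O(x**3)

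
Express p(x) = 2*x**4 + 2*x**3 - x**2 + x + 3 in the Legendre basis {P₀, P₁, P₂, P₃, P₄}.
(46/15)P₀ + (11/5)P₁ + (10/21)P₂ + (4/5)P₃ + (16/35)P₄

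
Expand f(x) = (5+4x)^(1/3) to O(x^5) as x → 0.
5**(1/3) + 4*5**(1/3)*x/15 - 16*5**(1/3)*x**2/225 + 64*5**(1/3)*x**3/2025 - 512*5**(1/3)*x**4/30375 + O(x**5)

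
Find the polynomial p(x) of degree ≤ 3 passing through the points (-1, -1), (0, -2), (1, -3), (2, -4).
-x - 2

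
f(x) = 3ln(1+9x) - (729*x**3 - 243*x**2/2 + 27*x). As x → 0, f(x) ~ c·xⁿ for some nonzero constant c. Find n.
4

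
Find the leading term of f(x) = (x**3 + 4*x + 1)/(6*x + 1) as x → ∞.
x**2/6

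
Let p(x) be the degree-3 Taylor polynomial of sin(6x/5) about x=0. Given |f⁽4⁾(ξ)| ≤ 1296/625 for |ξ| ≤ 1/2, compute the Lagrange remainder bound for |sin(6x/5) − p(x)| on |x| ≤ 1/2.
27/5000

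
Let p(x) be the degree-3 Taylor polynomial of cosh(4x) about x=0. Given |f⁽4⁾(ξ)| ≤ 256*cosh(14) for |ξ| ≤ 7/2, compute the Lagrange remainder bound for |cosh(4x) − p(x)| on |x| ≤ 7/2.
4802*cosh(14)/3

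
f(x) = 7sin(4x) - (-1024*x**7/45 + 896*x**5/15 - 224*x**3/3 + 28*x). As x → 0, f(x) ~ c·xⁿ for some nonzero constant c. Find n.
9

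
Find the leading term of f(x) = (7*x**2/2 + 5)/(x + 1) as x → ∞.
7*x/2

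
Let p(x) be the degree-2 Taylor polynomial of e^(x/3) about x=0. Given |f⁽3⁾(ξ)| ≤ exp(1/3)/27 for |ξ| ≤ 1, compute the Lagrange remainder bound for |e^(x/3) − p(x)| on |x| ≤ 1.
exp(1/3)/162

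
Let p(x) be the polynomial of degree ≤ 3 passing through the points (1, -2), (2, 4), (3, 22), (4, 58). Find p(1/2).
-19/8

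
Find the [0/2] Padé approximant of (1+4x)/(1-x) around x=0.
1/(20*x**2 - 5*x + 1)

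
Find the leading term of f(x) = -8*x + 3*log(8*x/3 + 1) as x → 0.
-32*x**2/3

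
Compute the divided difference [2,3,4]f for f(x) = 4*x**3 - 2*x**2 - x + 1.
34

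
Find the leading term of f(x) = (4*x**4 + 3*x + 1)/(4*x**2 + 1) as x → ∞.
x**2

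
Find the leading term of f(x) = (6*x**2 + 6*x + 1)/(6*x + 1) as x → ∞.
x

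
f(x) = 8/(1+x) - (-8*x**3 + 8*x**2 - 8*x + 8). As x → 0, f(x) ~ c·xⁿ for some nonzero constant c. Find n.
4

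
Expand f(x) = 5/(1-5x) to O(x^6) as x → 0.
5 + 25*x + 125*x**2 + 625*x**3 + 3125*x**4 + 15625*x**5 + O(x**6)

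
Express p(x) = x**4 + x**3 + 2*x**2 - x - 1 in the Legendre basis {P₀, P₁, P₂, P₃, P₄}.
(-2/15)P₀ + (-2/5)P₁ + (40/21)P₂ + (2/5)P₃ + (8/35)P₄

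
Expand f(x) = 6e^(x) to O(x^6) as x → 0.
6 + 6*x + 3*x**2 + x**3 + x**4/4 + x**5/20 + O(x**6)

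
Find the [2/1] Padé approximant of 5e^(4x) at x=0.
(40*x**2/3 + 40*x/3 + 5)/(1 - 4*x/3)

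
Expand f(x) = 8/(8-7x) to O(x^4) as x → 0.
1 + 7*x/8 + 49*x**2/64 + 343*x**3/512 + O(x**4)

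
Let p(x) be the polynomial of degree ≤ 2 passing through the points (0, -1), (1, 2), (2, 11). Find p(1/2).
-1/4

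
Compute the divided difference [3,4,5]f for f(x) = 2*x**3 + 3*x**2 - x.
27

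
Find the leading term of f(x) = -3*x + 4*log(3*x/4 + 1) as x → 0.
-9*x**2/8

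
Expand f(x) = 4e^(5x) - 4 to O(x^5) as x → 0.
20*x + 50*x**2 + 250*x**3/3 + 625*x**4/6 + O(x**5)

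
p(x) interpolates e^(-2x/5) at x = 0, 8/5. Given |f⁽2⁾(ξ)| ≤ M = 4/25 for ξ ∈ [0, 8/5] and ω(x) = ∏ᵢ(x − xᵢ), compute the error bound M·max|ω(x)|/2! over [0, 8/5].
32/625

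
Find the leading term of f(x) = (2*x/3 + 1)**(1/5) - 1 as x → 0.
2*x/15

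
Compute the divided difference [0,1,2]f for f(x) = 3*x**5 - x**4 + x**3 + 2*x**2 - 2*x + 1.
43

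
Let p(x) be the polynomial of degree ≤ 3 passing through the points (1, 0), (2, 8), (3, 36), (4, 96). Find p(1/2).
-1/4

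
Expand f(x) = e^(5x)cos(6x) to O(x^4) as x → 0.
1 + 5*x - 11*x**2/2 - 415*x**3/6 + O(x**4)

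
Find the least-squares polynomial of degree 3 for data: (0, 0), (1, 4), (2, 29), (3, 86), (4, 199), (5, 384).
-11/42 + (617/252)x + (-11/42)x² + (109/36)x³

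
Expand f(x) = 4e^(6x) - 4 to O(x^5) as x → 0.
24*x + 72*x**2 + 144*x**3 + 216*x**4 + O(x**5)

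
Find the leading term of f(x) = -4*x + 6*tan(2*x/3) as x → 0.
16*x**3/27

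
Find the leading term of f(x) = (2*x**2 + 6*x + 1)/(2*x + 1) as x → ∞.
x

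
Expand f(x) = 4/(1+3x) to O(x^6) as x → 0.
4 - 12*x + 36*x**2 - 108*x**3 + 324*x**4 - 972*x**5 + O(x**6)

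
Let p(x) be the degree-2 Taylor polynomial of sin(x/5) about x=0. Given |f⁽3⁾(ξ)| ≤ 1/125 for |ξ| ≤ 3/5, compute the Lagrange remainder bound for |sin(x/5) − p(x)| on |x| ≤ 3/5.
9/31250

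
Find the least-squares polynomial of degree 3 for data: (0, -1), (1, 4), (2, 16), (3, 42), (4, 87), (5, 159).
-64/63 + (1363/378)x + (89/252)x² + (115/108)x³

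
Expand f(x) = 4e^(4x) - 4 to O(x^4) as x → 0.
16*x + 32*x**2 + 128*x**3/3 + O(x**4)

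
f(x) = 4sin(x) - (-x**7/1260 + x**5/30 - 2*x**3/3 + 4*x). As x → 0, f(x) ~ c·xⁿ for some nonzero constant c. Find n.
9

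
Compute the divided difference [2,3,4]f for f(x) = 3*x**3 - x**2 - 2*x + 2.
26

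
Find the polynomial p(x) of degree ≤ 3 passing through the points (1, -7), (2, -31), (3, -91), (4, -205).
-3*x**3 - 3*x - 1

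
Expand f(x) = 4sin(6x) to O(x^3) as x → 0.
24*x + O(x**3)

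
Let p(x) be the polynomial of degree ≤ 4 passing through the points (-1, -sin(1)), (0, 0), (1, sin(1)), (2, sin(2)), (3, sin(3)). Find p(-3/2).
-45*sin(2)/32 + 35*sin(3)/128 + 63*sin(1)/128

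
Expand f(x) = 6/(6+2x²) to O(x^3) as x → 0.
1 - x**2/3 + O(x**3)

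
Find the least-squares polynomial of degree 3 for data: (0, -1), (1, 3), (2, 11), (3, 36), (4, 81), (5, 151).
-2/3 + (113/126)x + (13/21)x² + (19/18)x³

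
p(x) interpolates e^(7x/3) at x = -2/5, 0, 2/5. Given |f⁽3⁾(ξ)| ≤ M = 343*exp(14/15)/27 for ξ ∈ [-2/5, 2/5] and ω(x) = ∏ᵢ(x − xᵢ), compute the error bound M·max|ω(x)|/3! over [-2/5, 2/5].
2744*sqrt(3)*exp(14/15)/91125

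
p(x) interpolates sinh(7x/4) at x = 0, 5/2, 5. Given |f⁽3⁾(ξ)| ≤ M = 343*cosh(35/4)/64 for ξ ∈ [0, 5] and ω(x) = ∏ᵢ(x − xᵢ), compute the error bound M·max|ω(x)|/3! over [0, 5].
42875*sqrt(3)*cosh(35/4)/13824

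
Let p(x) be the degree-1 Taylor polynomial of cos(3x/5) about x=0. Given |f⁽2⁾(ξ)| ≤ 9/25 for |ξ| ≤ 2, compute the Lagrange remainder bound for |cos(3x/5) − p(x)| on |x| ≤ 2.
18/25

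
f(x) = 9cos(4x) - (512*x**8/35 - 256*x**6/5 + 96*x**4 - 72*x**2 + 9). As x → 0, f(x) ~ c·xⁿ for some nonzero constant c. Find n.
10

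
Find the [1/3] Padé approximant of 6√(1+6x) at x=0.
(63*x/2 + 6)/(27*x**3/8 - 9*x**2/4 + 9*x/4 + 1)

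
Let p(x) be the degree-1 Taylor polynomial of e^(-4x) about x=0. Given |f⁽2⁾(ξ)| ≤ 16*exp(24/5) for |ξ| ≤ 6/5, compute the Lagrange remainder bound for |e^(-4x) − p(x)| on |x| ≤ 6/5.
288*exp(24/5)/25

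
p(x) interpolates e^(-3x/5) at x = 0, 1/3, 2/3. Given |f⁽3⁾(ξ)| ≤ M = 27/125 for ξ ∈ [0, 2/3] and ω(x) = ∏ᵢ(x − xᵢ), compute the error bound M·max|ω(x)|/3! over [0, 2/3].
sqrt(3)/3375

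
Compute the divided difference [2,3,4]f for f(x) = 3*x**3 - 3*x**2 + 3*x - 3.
24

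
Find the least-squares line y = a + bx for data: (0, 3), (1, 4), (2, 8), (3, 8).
a = 29/10, b = 19/10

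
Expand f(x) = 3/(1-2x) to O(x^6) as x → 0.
3 + 6*x + 12*x**2 + 24*x**3 + 48*x**4 + 96*x**5 + O(x**6)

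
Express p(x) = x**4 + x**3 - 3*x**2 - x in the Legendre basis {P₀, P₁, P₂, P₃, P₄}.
(-4/5)P₀ + (-2/5)P₁ + (-10/7)P₂ + (2/5)P₃ + (8/35)P₄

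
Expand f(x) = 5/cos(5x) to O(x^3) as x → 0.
5 + 125*x**2/2 + O(x**3)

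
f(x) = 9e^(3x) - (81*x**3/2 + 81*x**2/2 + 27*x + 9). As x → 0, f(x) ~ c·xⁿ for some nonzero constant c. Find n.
4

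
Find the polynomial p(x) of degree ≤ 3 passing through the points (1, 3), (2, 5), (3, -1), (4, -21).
-x**3 + 2*x**2 + 3*x - 1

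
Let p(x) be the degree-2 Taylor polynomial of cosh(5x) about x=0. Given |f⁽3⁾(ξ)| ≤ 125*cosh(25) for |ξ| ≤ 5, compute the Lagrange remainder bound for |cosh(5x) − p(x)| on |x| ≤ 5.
15625*cosh(25)/6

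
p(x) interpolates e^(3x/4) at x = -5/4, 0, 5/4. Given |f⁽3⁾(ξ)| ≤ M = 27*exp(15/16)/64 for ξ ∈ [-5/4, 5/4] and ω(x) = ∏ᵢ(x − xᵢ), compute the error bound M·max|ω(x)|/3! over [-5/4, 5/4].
125*sqrt(3)*exp(15/16)/4096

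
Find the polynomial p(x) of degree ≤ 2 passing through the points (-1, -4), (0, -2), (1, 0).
2*x - 2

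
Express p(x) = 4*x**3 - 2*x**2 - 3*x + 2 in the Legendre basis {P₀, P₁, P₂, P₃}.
(4/3)P₀ + (-3/5)P₁ + (-4/3)P₂ + (8/5)P₃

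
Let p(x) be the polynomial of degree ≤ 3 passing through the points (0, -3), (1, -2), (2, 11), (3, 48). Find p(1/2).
-13/4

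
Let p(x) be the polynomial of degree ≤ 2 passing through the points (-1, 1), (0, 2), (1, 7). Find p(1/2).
4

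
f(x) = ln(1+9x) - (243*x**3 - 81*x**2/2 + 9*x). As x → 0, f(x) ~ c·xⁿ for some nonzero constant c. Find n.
4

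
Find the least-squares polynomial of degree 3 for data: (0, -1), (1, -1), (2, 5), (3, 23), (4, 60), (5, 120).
-17/18 + (-1045/756)x + (53/252)x² + (53/54)x³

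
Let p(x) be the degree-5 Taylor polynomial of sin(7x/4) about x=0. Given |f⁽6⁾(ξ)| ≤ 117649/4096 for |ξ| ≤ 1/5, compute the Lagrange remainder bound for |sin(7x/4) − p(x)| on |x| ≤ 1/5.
117649/46080000000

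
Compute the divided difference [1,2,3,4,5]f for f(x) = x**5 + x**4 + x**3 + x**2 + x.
16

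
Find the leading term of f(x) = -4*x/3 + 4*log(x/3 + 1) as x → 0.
-2*x**2/9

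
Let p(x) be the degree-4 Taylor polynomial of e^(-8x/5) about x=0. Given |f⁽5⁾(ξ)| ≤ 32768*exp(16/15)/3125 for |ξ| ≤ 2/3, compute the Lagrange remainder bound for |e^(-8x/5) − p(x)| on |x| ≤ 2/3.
131072*exp(16/15)/11390625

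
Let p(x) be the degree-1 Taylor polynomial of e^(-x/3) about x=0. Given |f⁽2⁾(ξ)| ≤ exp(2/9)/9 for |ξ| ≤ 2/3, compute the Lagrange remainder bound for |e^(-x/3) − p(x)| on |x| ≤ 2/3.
2*exp(2/9)/81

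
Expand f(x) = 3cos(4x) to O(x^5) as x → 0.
3 - 24*x**2 + 32*x**4 + O(x**5)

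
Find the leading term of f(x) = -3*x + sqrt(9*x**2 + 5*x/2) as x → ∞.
5/12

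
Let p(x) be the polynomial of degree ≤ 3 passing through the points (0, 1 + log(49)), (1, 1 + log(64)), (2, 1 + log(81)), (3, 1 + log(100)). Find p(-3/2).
1 + log(538611877086141384090327861*5**(5/8)*6**(3/4)*7**(1/8)/236118324143482260684800000)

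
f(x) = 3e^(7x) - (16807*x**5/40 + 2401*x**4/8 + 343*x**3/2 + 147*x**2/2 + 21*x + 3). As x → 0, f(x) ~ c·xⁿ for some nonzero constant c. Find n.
6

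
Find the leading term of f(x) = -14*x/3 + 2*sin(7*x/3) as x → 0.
-343*x**3/81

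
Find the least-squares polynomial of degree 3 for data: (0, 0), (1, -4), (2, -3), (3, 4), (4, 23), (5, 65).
-5/14 + (-41/28)x + (-59/28)x² + x³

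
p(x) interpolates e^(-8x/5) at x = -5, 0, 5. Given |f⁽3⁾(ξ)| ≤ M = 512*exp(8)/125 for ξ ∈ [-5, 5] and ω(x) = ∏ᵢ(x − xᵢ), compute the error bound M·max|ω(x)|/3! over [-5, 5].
512*sqrt(3)*exp(8)/27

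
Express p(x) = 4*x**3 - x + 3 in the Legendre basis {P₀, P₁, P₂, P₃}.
(3)P₀ + (7/5)P₁ + (8/5)P₃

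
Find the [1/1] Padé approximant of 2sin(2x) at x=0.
4*x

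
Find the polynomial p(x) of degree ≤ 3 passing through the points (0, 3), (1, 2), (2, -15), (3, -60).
-2*x**3 - 2*x**2 + 3*x + 3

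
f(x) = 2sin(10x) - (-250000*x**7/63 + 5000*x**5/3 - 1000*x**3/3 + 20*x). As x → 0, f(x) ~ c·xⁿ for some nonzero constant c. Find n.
9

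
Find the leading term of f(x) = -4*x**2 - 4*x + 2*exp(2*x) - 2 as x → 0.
8*x**3/3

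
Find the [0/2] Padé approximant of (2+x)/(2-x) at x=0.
1/(x**2/2 - x + 1)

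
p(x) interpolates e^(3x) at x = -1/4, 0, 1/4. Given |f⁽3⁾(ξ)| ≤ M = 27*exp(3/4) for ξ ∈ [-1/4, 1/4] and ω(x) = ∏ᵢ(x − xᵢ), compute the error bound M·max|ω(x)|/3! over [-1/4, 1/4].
sqrt(3)*exp(3/4)/64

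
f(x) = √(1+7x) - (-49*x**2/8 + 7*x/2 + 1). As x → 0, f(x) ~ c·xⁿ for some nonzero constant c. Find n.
3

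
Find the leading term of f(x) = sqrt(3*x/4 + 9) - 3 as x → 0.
x/8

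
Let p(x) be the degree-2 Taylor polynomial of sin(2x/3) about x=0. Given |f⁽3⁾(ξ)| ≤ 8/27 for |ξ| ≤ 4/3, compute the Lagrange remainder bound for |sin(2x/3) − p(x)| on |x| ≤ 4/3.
256/2187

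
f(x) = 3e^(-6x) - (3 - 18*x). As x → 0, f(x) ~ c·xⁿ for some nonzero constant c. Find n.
2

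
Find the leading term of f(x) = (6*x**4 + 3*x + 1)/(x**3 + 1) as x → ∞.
6*x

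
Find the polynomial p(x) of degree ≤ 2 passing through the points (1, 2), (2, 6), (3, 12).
x**2 + x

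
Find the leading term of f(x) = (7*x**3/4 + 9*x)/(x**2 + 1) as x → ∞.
7*x/4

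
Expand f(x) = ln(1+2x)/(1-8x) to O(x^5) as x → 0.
2*x + 14*x**2 + 344*x**3/3 + 2740*x**4/3 + O(x**5)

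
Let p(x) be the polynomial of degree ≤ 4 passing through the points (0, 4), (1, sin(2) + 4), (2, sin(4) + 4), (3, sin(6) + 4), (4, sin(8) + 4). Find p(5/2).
45*sin(4)/64 - 5*sin(2)/32 + 15*sin(6)/32 - 5*sin(8)/128 + 4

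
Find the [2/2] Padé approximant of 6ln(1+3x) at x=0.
9*x*(3*x + 2)/(3*x**2/2 + 3*x + 1)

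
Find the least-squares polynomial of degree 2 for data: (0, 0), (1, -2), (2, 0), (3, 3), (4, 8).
-9/35 + (-153/70)x + (15/14)x²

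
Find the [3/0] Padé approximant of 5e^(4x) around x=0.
160*x**3/3 + 40*x**2 + 20*x + 5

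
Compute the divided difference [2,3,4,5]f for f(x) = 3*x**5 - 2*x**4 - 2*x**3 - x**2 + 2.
345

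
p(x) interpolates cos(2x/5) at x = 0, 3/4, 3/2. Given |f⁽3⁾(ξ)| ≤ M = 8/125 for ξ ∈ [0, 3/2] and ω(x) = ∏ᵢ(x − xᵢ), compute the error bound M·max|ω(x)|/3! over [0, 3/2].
sqrt(3)/1000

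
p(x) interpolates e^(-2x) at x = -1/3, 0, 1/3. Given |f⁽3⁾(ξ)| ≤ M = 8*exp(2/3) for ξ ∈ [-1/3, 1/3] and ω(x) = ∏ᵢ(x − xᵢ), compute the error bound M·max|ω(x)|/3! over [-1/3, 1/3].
8*sqrt(3)*exp(2/3)/729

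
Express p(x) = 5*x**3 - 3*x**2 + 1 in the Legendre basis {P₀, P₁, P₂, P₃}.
(3)P₁ + (-2)P₂ + (2)P₃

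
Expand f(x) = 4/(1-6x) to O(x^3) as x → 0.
4 + 24*x + 144*x**2 + O(x**3)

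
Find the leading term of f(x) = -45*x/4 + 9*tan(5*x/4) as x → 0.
375*x**3/64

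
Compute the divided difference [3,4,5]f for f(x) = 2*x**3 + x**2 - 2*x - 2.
25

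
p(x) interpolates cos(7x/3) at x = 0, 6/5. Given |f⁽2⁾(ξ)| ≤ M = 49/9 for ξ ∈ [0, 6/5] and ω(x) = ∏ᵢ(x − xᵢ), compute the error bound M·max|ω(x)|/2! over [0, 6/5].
49/50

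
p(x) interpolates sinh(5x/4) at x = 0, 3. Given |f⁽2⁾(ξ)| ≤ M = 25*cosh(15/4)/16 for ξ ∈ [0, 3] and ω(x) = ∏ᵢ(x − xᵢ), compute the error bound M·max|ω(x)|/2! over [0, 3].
225*cosh(15/4)/128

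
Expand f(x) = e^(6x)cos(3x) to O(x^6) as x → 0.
1 + 6*x + 27*x**2/2 + 9*x**3 - 189*x**4/8 - 1539*x**5/20 + O(x**6)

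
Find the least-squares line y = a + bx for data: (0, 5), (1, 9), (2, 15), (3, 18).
a = 5, b = 9/2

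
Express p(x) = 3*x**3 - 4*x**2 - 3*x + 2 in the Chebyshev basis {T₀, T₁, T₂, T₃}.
(-3/4)T₁ + (-2)T₂ + (3/4)T₃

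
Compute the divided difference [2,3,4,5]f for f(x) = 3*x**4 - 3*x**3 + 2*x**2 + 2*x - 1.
39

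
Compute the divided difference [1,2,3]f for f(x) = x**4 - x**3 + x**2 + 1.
20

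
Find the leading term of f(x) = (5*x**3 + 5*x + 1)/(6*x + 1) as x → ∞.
5*x**2/6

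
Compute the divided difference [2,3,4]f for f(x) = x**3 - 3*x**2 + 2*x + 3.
6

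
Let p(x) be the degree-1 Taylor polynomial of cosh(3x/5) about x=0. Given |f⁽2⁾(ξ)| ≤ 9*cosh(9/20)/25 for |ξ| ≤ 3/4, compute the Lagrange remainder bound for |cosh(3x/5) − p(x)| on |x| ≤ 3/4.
81*cosh(9/20)/800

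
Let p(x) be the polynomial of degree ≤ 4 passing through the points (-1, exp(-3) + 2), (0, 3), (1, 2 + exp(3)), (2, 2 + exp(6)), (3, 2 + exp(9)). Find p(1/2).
(-5 + (-20*exp(6) + 316 + 90*exp(3) + 3*exp(9))*exp(3))*exp(-3)/128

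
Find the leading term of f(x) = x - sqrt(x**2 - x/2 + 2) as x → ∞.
1/4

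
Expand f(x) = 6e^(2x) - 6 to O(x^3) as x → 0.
12*x + 12*x**2 + O(x**3)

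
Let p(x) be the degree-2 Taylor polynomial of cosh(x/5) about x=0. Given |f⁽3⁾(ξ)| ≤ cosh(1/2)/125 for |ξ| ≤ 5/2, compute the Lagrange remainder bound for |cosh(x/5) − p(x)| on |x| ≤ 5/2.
cosh(1/2)/48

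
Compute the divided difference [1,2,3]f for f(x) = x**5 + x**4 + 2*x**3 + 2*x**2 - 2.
129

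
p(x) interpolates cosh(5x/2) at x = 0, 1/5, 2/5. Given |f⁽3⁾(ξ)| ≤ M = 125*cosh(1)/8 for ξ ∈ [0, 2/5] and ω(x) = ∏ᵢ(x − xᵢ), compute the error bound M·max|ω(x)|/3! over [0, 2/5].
sqrt(3)*cosh(1)/216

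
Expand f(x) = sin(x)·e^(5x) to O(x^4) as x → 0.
x + 5*x**2 + 37*x**3/3 + O(x**4)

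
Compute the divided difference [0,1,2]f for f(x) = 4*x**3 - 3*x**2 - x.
9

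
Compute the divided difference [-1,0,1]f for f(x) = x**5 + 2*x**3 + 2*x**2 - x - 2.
2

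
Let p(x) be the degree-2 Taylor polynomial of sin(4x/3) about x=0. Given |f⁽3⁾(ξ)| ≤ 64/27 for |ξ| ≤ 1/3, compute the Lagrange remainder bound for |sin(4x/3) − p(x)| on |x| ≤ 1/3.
32/2187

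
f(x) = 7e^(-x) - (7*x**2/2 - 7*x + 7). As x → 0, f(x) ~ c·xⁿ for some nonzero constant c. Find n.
3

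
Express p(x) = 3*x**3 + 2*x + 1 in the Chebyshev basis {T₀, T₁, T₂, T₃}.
T₀ + (17/4)T₁ + (3/4)T₃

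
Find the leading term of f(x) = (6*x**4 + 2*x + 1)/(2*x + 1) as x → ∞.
3*x**3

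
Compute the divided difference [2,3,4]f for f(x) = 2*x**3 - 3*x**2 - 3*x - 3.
15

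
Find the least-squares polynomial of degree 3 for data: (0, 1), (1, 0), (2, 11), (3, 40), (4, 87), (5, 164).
6/7 + (-197/42)x + (23/7)x² + (5/6)x³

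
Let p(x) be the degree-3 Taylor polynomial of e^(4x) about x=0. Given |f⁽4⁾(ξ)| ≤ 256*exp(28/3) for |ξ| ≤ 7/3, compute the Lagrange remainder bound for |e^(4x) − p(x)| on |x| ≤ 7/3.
76832*exp(28/3)/243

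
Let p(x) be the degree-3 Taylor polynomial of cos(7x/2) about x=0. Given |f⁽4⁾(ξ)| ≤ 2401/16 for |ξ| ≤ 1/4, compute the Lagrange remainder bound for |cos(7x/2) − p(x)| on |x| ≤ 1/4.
2401/98304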